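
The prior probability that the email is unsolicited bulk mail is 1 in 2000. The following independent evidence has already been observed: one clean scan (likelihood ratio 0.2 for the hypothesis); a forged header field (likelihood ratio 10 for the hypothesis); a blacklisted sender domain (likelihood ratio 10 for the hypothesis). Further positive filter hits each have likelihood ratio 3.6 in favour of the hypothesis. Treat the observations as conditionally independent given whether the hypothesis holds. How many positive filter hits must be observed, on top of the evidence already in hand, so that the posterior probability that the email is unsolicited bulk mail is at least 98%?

7

Prior odds = 0.0005/0.9995 = 1/1999.
Combined Bayes factor of the evidence already in hand = 0.2 × 10 × 10 = 20.
Odds after that evidence = (1/1999) × 20 = 20/1999.
Target odds = 0.98/0.02 = 49.
Need 3.6ⁿ ≥ 49 ÷ (20/1999) = 4897.55.
3.6⁶ = 34012224/15625 falls short of 4897.55 but 3.6⁷ = 612220032/78125 reaches it, so n = 7.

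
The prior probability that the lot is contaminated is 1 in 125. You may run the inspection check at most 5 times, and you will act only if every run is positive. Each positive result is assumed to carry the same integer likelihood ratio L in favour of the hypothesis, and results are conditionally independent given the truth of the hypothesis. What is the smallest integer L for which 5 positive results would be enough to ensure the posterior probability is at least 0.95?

5

Prior odds = 0.008/0.992 = 1/124.
Target odds = 0.95/0.05 = 19.
Need L⁵ ≥ 19 ÷ (1/124) = 2356.
4⁵ = 1024 < 2356 ≤ 3125 = 5⁵, so L = 5.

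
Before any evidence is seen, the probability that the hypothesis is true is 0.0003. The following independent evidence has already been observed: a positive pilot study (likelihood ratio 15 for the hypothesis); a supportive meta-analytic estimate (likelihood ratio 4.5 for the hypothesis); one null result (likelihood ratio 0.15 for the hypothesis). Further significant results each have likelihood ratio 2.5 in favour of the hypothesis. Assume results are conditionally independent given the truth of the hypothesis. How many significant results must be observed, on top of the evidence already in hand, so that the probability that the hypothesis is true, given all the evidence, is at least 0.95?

10

Prior odds = 0.0003/0.9997 = 3/9997.
Combined Bayes factor of the evidence already in hand = 15 × 4.5 × 0.15 = 10.125.
Odds after that evidence = (3/9997) × 10.125 = 243/79976.
Target odds = 0.95/0.05 = 19.
Need 2.5ⁿ ≥ 19 ÷ (243/79976) = 1519544/243.
2.5⁹ = 1953125/512 falls short of 1519544/243 but 2.5¹⁰ = 9765625/1024 reaches it, so n = 10.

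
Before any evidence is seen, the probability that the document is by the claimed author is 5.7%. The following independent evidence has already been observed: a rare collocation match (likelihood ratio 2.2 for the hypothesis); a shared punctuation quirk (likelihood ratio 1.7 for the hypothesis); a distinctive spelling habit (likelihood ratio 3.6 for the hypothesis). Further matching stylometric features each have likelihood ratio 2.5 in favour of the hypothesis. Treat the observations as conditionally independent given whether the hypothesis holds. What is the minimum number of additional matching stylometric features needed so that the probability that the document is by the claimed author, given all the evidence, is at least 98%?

Prior odds = 0.057/0.943 = 57/943.
Combined Bayes factor of the evidence already in hand = 2.2 × 1.7 × 3.6 = 13.464.
Odds after that evidence = (57/943) × 13.464 = 95931/117875.
Target odds = 0.98/0.02 = 49.
Need 2.5ⁿ ≥ 49 ÷ (95931/117875) = 5775875/95931.
2.5⁴ = 39.0625 falls short of 5775875/95931 but 2.5⁵ = 97.65625 reaches it, so n = 5.

5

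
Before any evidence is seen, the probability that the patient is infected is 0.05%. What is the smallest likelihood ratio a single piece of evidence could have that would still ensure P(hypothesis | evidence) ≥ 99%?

Prior odds = 0.0005/0.9995 = 1/1999.
Target odds = 0.99/0.01 = 99.
Required Bayes factor = 99 ÷ (1/1999) = 197901.

197901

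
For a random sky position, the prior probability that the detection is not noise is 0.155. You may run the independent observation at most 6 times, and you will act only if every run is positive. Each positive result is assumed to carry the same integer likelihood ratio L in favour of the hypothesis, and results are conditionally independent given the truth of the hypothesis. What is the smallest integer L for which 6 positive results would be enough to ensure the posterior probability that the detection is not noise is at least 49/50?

Prior odds = 0.155/0.845 = 31/169.
Target odds = 0.98/0.02 = 49.
Need L⁶ ≥ 49 ÷ (31/169) = 8281/31.
2⁶ = 64 < 8281/31 ≤ 729 = 3⁶, so L = 3.

3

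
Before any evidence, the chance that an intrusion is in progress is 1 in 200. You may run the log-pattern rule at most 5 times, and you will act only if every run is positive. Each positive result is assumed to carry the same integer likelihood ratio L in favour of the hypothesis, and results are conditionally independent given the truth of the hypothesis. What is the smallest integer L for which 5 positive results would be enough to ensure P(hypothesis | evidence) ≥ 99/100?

Prior odds = 0.005/0.995 = 1/199.
Target odds = 0.99/0.01 = 99.
Need L⁵ ≥ 99 ÷ (1/199) = 19701.
7⁵ = 16807 < 19701 ≤ 32768 = 8⁵, so L = 8.

8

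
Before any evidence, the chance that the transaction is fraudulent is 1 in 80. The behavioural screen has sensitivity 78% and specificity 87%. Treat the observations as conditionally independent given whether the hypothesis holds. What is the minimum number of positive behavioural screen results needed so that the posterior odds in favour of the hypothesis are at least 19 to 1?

5

Prior odds: 0.0125 ÷ 0.9875 = 1/79.
False-positive rate = 1 − 0.87 = 0.13; likelihood ratio of a positive = 0.78/0.13 = 6.
Target odds = 19.
Need (1/79) × 6ⁿ ≥ 19, i.e. 6ⁿ ≥ 1501.
6⁴ = 1296 falls short of 1501 but 6⁵ = 7776 reaches it, so n = 5.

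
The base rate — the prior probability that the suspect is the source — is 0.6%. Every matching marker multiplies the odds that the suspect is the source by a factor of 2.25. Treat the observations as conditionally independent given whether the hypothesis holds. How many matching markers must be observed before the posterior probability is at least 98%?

Prior odds = 0.006/0.994 = 3/497.
Likelihood ratio per matching marker = 2.25.
Target odds: 0.98 ÷ 0.02 = 49.
Require 2.25ⁿ ≥ 49 ÷ (3/497) = 24353/3.
2.25¹¹ ≈7481.83 falls short of 24353/3 but 2.25¹² ≈16834.1 reaches it, so n = 12.

12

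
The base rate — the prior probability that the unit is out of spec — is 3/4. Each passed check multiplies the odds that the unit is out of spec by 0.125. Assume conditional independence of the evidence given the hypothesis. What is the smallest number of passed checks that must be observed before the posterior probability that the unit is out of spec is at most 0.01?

3

Prior odds: 0.75 ÷ 0.25 = 3.
Likelihood ratio per passed check = 0.125.
Target odds: 0.01 ÷ 0.99 = 1/99.
Require 0.125ⁿ ≤ 1/99 ÷ 3 = 1/297.
0.125² = 0.015625 is still above 1/297 but 0.125³ = 0.001953125 is at or below it, so n = 3.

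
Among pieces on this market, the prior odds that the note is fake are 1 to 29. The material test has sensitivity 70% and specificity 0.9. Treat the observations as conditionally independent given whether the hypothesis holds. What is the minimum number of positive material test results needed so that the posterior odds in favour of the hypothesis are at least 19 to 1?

4

Prior odds = 1/29.
False-positive rate = 1 − 0.9 = 0.1; likelihood ratio of a positive = 0.7/0.1 = 7.
Target odds = 19.
Require 7ⁿ ≥ 19 ÷ (1/29) = 551.
7³ = 343 falls short of 551 but 7⁴ = 2401 reaches it, so n = 4.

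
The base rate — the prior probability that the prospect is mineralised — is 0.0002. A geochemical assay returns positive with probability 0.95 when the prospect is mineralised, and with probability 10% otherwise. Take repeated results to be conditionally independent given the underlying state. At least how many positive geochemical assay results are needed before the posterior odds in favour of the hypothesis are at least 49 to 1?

Prior odds = 0.0002/0.9998 = 1/4999.
Likelihood ratio of a positive result = 0.95/0.1 = 9.5.
Target odds = 49.
Need (1/4999) × 9.5ⁿ ≥ 49, i.e. 9.5ⁿ ≥ 244951.
9.5⁵ = 77378.09375 falls short of 244951 but 9.5⁶ = 47045881/64 reaches it, so n = 6.

6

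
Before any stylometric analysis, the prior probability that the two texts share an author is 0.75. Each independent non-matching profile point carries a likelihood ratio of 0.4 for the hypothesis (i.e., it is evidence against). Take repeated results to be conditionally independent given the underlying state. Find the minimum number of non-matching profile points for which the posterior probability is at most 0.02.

6

Prior odds = 0.75/0.25 = 3.
Likelihood ratio per non-matching profile point = 0.4.
Target posterior odds = 0.02/0.98 = 1/49.
Need 3 × 0.4ⁿ ≤ 1/49, i.e. 0.4ⁿ ≤ 1/147.
0.4⁵ = 0.01024 is still above 1/147 but 0.4⁶ = 64/15625 is at or below it, so n = 6.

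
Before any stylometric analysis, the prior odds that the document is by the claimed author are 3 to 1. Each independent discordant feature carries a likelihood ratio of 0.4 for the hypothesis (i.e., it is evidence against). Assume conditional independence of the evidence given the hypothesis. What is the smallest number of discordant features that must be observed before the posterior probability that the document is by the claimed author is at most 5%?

Prior odds = 3.
Likelihood ratio per discordant feature = 0.4.
Target odds: 0.05 ÷ 0.95 = 1/19.
Need 3 × 0.4ⁿ ≤ 1/19, i.e. 0.4ⁿ ≤ 1/57.
0.4⁴ = 0.0256 is still above 1/57 but 0.4⁵ = 0.01024 is at or below it, so n = 5.

5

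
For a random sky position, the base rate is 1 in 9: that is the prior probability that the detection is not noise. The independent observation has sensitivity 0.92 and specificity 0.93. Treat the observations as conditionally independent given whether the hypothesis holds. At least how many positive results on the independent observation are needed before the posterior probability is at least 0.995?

3

Prior odds: (1/9) ÷ (8/9) = 0.125.
False-positive rate = 1 − 0.93 = 0.07; likelihood ratio of a positive = 0.92/0.07 = 92/7.
Target odds: 0.995 ÷ 0.005 = 199.
Need 0.125 × (92/7)ⁿ ≥ 199, i.e. (92/7)ⁿ ≥ 1592.
(92/7)² = 8464/49 falls short of 1592 but (92/7)³ = 778688/343 reaches it, so n = 3.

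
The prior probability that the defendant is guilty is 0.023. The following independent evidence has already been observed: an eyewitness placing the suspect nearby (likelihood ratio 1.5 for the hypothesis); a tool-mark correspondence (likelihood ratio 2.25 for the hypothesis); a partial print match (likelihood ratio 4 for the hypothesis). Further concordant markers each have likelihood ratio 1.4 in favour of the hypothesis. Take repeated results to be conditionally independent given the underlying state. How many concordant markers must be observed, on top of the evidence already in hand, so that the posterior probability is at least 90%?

Prior odds = 0.023/0.977 = 23/977.
Combined Bayes factor of the evidence already in hand = 1.5 × 2.25 × 4 = 13.5.
Odds after that evidence = (23/977) × 13.5 = 621/1954.
Target odds = 0.9/0.1 = 9.
Need 1.4ⁿ ≥ 9 ÷ (621/1954) = 1954/69.
1.4⁹ = 40353607/1953125 falls short of 1954/69 but 1.4¹⁰ = 282475249/9765625 reaches it, so n = 10.

10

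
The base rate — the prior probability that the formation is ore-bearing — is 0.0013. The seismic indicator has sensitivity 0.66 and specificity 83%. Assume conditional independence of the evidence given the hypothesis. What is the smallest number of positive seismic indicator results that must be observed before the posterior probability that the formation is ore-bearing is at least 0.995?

9

Prior odds = 0.0013/0.9987 = 13/9987.
False-positive rate = 1 − 0.83 = 0.17; likelihood ratio of a positive = 0.66/0.17 = 66/17.
Target posterior odds = 0.995/0.005 = 199.
Require (66/17)ⁿ ≥ 199 ÷ (13/9987) = 1987413/13.
(66/17)⁸ ≈51613.1 falls short of 1987413/13 but (66/17)⁹ ≈200380 reaches it, so n = 9.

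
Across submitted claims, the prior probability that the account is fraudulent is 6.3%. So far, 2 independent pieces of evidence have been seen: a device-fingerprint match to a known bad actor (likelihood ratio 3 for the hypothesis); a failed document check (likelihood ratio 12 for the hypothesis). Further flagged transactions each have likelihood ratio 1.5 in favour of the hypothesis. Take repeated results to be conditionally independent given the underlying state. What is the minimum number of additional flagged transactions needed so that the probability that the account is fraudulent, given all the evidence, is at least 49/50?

Prior odds = 0.063/0.937 = 63/937.
Combined Bayes factor of the evidence already in hand = 3 × 12 = 36.
Odds after that evidence = (63/937) × 36 = 2268/937.
Target odds = 0.98/0.02 = 49.
Need 1.5ⁿ ≥ 49 ÷ (2268/937) = 6559/324.
1.5⁷ = 17.0859375 falls short of 6559/324 but 1.5⁸ = 25.62890625 reaches it, so n = 8.

8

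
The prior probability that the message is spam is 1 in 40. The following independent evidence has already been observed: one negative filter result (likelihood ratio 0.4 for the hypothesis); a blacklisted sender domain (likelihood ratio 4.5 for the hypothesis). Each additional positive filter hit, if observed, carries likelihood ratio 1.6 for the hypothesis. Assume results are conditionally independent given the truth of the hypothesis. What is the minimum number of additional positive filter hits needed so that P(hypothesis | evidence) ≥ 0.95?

Prior odds = 0.025/0.975 = 1/39.
Combined Bayes factor of the evidence already in hand = 0.4 × 4.5 = 1.8.
Odds after that evidence = (1/39) × 1.8 = 3/65.
Target odds = 0.95/0.05 = 19.
Need 1.6ⁿ ≥ 19 ÷ (3/65) = 1235/3.
1.6¹² ≈281.475 falls short of 1235/3 but 1.6¹³ ≈450.36 reaches it, so n = 13.

13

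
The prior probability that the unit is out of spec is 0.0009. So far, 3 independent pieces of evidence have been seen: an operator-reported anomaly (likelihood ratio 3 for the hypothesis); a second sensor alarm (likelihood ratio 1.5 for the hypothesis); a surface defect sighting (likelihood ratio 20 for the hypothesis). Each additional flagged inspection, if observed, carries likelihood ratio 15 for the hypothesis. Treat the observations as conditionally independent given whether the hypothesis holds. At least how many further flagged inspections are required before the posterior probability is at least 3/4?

Prior odds = 0.0009/0.9991 = 9/9991.
Combined Bayes factor of the evidence already in hand = 3 × 1.5 × 20 = 90.
Odds after that evidence = (9/9991) × 90 = 810/9991.
Target odds = 0.75/0.25 = 3.
Need 15ⁿ ≥ 3 ÷ (810/9991) = 9991/270.
15¹ = 15 falls short of 9991/270 but 15² = 225 reaches it, so n = 2.

2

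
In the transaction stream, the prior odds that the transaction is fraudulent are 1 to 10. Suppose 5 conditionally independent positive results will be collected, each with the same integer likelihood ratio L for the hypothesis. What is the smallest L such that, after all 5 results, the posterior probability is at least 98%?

Prior odds = 0.1.
Target odds = 0.98/0.02 = 49.
Need L⁵ ≥ 49 ÷ 0.1 = 490.
3⁵ = 243 < 490 ≤ 1024 = 4⁵, so L = 4.

4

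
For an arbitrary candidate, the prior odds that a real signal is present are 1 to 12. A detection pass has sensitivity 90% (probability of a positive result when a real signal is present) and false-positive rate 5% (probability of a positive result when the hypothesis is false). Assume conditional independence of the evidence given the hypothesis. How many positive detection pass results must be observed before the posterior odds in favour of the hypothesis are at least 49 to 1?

3

Prior odds = 1/12.
Likelihood ratio of a positive result = 0.9/0.05 = 18.
Target odds = 49.
Need (1/12) × 18ⁿ ≥ 49, i.e. 18ⁿ ≥ 588.
18² = 324 falls short of 588 but 18³ = 5832 reaches it, so n = 3.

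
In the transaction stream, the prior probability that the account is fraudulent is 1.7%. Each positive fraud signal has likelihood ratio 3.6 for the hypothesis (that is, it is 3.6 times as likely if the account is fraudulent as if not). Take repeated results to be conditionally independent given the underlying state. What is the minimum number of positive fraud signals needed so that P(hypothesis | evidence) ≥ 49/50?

Prior odds: 0.017 ÷ 0.983 = 17/983.
Likelihood ratio per positive fraud signal = 3.6.
Target odds: 0.98 ÷ 0.02 = 49.
Need (17/983) × 3.6ⁿ ≥ 49, i.e. 3.6ⁿ ≥ 48167/17.
3.6⁶ = 34012224/15625 falls short of 48167/17 but 3.6⁷ = 612220032/78125 reaches it, so n = 7.

7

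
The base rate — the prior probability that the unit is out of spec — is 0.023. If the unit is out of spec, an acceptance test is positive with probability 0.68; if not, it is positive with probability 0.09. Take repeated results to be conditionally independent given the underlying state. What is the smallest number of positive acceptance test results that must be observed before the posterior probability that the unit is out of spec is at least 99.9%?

Prior odds = 0.023/0.977 = 23/977.
Likelihood ratio of a positive = 0.68/0.09 = 68/9.
Target odds: 0.999 ÷ 0.001 = 999.
Need (23/977) × (68/9)ⁿ ≥ 999, i.e. (68/9)ⁿ ≥ 976023/23.
(68/9)⁵ ≈24622.5 falls short of 976023/23 but (68/9)⁶ ≈186037 reaches it, so n = 6.

6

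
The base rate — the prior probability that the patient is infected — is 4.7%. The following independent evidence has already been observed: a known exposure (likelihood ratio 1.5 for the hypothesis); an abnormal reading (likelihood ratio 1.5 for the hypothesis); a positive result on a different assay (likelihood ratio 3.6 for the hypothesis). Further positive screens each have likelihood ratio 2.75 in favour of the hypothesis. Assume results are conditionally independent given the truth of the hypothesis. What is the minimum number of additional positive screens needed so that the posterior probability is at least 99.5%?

Prior odds = 0.047/0.953 = 47/953.
Combined Bayes factor of the evidence already in hand = 1.5 × 1.5 × 3.6 = 8.1.
Odds after that evidence = (47/953) × 8.1 = 3807/9530.
Target odds = 0.995/0.005 = 199.
Need 2.75ⁿ ≥ 199 ÷ (3807/9530) = 1896470/3807.
2.75⁶ = 1771561/4096 falls short of 1896470/3807 but 2.75⁷ = 19487171/16384 reaches it, so n = 7.

7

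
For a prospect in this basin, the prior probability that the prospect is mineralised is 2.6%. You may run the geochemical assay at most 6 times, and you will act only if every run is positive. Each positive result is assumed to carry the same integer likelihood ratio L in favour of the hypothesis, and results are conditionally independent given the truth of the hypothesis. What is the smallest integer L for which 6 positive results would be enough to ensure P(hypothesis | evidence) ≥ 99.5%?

Prior odds = 0.026/0.974 = 13/487.
Target odds = 0.995/0.005 = 199.
Need L⁶ ≥ 199 ÷ (13/487) = 96913/13.
4⁶ = 4096 < 96913/13 ≤ 15625 = 5⁶, so L = 5.

5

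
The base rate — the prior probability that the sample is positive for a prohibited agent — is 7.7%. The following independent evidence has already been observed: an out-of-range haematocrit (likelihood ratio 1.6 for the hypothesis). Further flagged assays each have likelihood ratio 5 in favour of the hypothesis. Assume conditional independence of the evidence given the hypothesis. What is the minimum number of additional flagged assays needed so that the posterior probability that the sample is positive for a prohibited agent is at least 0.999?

Prior odds = 0.077/0.923 = 77/923.
Bayes factor of the evidence already in hand = 1.6.
Odds after that evidence = (77/923) × 1.6 = 616/4615.
Target odds = 0.999/0.001 = 999.
Need 5ⁿ ≥ 999 ÷ (616/4615) = 4610385/616.
5⁵ = 3125 falls short of 4610385/616 but 5⁶ = 15625 reaches it, so n = 6.

6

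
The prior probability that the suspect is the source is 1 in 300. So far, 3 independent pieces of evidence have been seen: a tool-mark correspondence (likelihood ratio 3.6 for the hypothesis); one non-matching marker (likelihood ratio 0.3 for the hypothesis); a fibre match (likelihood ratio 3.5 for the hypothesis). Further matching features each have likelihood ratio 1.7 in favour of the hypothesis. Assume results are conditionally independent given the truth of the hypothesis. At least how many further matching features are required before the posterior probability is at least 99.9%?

22

Prior odds = (1/300)/(299/300) = 1/299.
Combined Bayes factor of the evidence already in hand = 3.6 × 0.3 × 3.5 = 3.78.
Odds after that evidence = (1/299) × 3.78 = 189/14950.
Target odds = 0.999/0.001 = 999.
Need 1.7ⁿ ≥ 999 ÷ (189/14950) = 553150/7.
1.7²¹ ≈69091.9 falls short of 553150/7 but 1.7²² ≈117456 reaches it, so n = 22.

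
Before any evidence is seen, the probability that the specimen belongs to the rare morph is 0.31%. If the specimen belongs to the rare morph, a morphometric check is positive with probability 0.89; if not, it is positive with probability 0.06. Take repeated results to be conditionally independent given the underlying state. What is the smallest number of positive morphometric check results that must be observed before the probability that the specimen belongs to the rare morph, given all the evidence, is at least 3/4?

Prior odds = 0.0031/0.9969 = 31/9969.
Likelihood ratio of a positive = 0.89/0.06 = 89/6.
Target posterior odds = 0.75/0.25 = 3.
Need (31/9969) × (89/6)ⁿ ≥ 3, i.e. (89/6)ⁿ ≥ 29907/31.
(89/6)² = 7921/36 falls short of 29907/31 but (89/6)³ = 704969/216 reaches it, so n = 3.

3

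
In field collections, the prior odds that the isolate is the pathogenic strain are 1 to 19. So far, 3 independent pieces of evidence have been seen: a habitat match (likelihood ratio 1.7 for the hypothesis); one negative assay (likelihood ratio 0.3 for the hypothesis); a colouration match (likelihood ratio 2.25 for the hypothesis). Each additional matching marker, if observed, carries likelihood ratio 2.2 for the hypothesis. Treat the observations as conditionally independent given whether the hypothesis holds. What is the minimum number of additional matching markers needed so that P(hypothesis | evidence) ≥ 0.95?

8

Prior odds = 1/19.
Combined Bayes factor of the evidence already in hand = 1.7 × 0.3 × 2.25 = 1.1475.
Odds after that evidence = (1/19) × 1.1475 = 459/7600.
Target odds = 0.95/0.05 = 19.
Need 2.2ⁿ ≥ 19 ÷ (459/7600) = 144400/459.
2.2⁷ = 19487171/78125 falls short of 144400/459 but 2.2⁸ = 214358881/390625 reaches it, so n = 8.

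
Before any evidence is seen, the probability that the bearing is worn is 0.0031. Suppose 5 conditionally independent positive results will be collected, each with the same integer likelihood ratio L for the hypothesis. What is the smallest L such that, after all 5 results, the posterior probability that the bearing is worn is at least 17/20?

Prior odds = 0.0031/0.9969 = 31/9969.
Target odds = 0.85/0.15 = 17/3.
Need L⁵ ≥ 17/3 ÷ (31/9969) = 56491/31.
4⁵ = 1024 < 56491/31 ≤ 3125 = 5⁵, so L = 5.

5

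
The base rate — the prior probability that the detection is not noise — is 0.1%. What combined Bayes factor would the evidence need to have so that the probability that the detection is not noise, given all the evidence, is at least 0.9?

8991

Prior odds = 0.001/0.999 = 1/999.
Target odds = 0.9/0.1 = 9.
Required Bayes factor = 9 ÷ (1/999) = 8991.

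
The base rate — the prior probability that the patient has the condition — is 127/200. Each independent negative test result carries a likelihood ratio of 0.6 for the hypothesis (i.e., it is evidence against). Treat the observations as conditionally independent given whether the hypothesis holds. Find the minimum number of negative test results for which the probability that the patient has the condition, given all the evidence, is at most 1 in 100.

11

Prior odds = 0.635/0.365 = 127/73.
Likelihood ratio per negative test result = 0.6.
Target odds: 0.01 ÷ 0.99 = 1/99.
Require 0.6ⁿ ≤ 1/99 ÷ (127/73) = 73/12573.
0.6¹⁰ = 59049/9765625 is still above 73/12573 but 0.6¹¹ = 177147/48828125 is at or below it, so n = 11.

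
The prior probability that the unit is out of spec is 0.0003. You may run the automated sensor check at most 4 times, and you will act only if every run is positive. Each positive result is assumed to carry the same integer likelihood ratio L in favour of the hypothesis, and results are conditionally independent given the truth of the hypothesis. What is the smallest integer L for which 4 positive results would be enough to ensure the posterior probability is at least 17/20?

Prior odds = 0.0003/0.9997 = 3/9997.
Target odds = 0.85/0.15 = 17/3.
Need L⁴ ≥ 17/3 ÷ (3/9997) = 169949/9.
11⁴ = 14641 < 169949/9 ≤ 20736 = 12⁴, so L = 12.

12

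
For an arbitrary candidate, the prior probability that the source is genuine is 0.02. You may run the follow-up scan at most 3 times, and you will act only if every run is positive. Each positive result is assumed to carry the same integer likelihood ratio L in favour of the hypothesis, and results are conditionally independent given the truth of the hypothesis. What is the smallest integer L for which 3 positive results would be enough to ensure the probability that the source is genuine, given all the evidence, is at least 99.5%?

Prior odds = 0.02/0.98 = 1/49.
Target odds = 0.995/0.005 = 199.
Need L³ ≥ 199 ÷ (1/49) = 9751.
21³ = 9261 < 9751 ≤ 10648 = 22³, so L = 22.

22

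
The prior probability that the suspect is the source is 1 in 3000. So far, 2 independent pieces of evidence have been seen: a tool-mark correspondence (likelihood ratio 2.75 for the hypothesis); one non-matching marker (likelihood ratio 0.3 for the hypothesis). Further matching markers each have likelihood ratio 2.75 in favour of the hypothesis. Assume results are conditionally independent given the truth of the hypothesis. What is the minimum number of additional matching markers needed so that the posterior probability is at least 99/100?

Prior odds = (1/3000)/(2999/3000) = 1/2999.
Combined Bayes factor of the evidence already in hand = 2.75 × 0.3 = 0.825.
Odds after that evidence = (1/2999) × 0.825 = 33/119960.
Target odds = 0.99/0.01 = 99.
Need 2.75ⁿ ≥ 99 ÷ (33/119960) = 359880.
2.75¹² ≈187065 falls short of 359880 but 2.75¹³ ≈514428 reaches it, so n = 13.

13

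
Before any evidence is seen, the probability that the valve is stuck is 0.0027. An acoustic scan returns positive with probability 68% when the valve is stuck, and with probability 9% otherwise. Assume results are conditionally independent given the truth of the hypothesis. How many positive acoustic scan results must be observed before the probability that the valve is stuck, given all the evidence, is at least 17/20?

Prior odds = 0.0027/0.9973 = 27/9973.
Likelihood ratio of a positive result = 0.68/0.09 = 68/9.
Target posterior odds = 0.85/0.15 = 17/3.
Require (68/9)ⁿ ≥ 17/3 ÷ (27/9973) = 169541/81.
(68/9)³ = 314432/729 falls short of 169541/81 but (68/9)⁴ = 21381376/6561 reaches it, so n = 4.

4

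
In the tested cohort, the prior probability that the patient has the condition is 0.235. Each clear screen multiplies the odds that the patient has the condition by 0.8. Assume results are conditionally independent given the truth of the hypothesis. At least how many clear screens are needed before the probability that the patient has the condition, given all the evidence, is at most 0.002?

23

Prior odds: 0.235 ÷ 0.765 = 47/153.
Likelihood ratio per clear screen = 0.8.
Target posterior odds = 0.002/0.998 = 1/499.
Require 0.8ⁿ ≤ 1/499 ÷ (47/153) = 153/23453.
0.8²² ≈0.0073787 is still above 153/23453 but 0.8²³ ≈0.00590296 is at or below it, so n = 23.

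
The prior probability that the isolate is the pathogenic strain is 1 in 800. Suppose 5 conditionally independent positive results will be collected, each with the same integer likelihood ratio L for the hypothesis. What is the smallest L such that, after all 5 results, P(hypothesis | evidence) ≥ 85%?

6

Prior odds = 0.00125/0.99875 = 1/799.
Target odds = 0.85/0.15 = 17/3.
Need L⁵ ≥ 17/3 ÷ (1/799) = 13583/3.
5⁵ = 3125 < 13583/3 ≤ 7776 = 6⁵, so L = 6.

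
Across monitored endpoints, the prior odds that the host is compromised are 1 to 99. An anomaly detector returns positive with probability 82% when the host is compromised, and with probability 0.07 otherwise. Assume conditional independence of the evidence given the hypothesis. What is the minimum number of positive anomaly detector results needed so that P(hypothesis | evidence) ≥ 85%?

Prior odds = 1/99.
Likelihood ratio of a positive result = 0.82/0.07 = 82/7.
Target posterior odds = 0.85/0.15 = 17/3.
Need (1/99) × (82/7)ⁿ ≥ 17/3, i.e. (82/7)ⁿ ≥ 561.
(82/7)² = 6724/49 falls short of 561 but (82/7)³ = 551368/343 reaches it, so n = 3.

3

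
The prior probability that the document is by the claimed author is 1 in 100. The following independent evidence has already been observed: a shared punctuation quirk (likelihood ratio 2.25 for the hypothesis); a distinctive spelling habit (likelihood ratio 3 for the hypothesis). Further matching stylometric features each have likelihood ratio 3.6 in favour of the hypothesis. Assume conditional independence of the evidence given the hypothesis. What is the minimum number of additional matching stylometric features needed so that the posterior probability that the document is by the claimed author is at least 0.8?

4

Prior odds = 0.01/0.99 = 1/99.
Combined Bayes factor of the evidence already in hand = 2.25 × 3 = 6.75.
Odds after that evidence = (1/99) × 6.75 = 3/44.
Target odds = 0.8/0.2 = 4.
Need 3.6ⁿ ≥ 4 ÷ (3/44) = 176/3.
3.6³ = 46.656 falls short of 176/3 but 3.6⁴ = 167.9616 reaches it, so n = 4.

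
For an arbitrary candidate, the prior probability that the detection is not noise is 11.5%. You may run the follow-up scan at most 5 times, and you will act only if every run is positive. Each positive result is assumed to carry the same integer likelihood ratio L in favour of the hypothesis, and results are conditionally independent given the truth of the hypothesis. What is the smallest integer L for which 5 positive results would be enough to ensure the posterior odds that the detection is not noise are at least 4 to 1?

2

Prior odds = 0.115/0.885 = 23/177.
Target odds = 4.
Need L⁵ ≥ 4 ÷ (23/177) = 708/23.
1⁵ = 1 < 708/23 ≤ 32 = 2⁵, so L = 2.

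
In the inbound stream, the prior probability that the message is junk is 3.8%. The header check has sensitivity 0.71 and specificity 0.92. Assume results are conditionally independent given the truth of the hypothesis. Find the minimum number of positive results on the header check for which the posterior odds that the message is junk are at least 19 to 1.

Prior odds: 0.038 ÷ 0.962 = 19/481.
False-positive rate = 1 − 0.92 = 0.08; likelihood ratio of a positive = 0.71/0.08 = 8.875.
Target odds = 19.
Require 8.875ⁿ ≥ 19 ÷ (19/481) = 481.
8.875² = 78.765625 falls short of 481 but 8.875³ = 357911/512 reaches it, so n = 3.

3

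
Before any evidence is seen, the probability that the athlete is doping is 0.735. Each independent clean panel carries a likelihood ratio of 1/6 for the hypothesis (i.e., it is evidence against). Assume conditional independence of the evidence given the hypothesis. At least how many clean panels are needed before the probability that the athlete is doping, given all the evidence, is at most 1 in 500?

Prior odds = 0.735/0.265 = 147/53.
Likelihood ratio per clean panel = 1/6.
Target odds: 0.002 ÷ 0.998 = 1/499.
Need (147/53) × (1/6)ⁿ ≤ 1/499, i.e. (1/6)ⁿ ≤ 53/73353.
(1/6)⁴ = 1/1296 is still above 53/73353 but (1/6)⁵ = 1/7776 is at or below it, so n = 5.

5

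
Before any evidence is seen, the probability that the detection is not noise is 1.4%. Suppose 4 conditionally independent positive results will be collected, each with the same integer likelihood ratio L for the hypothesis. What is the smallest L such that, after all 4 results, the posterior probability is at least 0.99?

10

Prior odds = 0.014/0.986 = 7/493.
Target odds = 0.99/0.01 = 99.
Need L⁴ ≥ 99 ÷ (7/493) = 48807/7.
9⁴ = 6561 < 48807/7 ≤ 10000 = 10⁴, so L = 10.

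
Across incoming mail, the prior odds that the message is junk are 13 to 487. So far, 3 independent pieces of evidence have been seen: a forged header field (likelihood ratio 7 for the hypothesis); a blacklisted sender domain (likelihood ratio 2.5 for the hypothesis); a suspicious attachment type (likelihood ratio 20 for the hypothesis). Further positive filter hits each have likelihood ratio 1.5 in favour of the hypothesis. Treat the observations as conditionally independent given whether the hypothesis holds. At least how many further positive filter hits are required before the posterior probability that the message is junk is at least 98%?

5

Prior odds = 13/487.
Combined Bayes factor of the evidence already in hand = 7 × 2.5 × 20 = 350.
Odds after that evidence = (13/487) × 350 = 4550/487.
Target odds = 0.98/0.02 = 49.
Need 1.5ⁿ ≥ 49 ÷ (4550/487) = 3409/650.
1.5⁴ = 5.0625 falls short of 3409/650 but 1.5⁵ = 7.59375 reaches it, so n = 5.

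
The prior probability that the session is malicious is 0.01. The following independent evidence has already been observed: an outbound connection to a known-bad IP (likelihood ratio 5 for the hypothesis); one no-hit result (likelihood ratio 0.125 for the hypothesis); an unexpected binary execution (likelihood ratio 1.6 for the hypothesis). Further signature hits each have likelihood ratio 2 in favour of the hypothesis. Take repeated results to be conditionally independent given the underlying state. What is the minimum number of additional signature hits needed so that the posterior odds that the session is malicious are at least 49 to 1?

Prior odds = 0.01/0.99 = 1/99.
Combined Bayes factor of the evidence already in hand = 5 × 0.125 × 1.6 = 1.
Odds after that evidence = (1/99) × 1 = 1/99.
Target odds = 49.
Need 2ⁿ ≥ 49 ÷ (1/99) = 4851.
2¹² = 4096 falls short of 4851 but 2¹³ = 8192 reaches it, so n = 13.

13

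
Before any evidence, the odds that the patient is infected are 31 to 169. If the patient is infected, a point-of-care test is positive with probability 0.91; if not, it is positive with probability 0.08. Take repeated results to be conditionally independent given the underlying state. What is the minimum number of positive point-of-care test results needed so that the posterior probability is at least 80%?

Prior odds = 31/169.
Likelihood ratio of a positive = 0.91/0.08 = 11.375.
Target odds: 0.8 ÷ 0.2 = 4.
Need (31/169) × 11.375ⁿ ≥ 4, i.e. 11.375ⁿ ≥ 676/31.
11.375¹ = 11.375 falls short of 676/31 but 11.375² = 129.390625 reaches it, so n = 2.

2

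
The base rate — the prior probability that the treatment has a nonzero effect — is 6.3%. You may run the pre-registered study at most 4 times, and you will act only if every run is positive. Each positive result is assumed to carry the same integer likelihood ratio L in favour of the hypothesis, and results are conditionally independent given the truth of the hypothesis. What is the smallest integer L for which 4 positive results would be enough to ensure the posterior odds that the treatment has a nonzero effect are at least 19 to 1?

5

Prior odds = 0.063/0.937 = 63/937.
Target odds = 19.
Need L⁴ ≥ 19 ÷ (63/937) = 17803/63.
4⁴ = 256 < 17803/63 ≤ 625 = 5⁴, so L = 5.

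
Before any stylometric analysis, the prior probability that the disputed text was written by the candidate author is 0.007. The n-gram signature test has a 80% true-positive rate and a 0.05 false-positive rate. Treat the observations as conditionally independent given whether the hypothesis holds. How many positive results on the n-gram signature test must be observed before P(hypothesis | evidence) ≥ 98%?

Prior odds: 0.007 ÷ 0.993 = 7/993.
Likelihood ratio of a positive result = 0.8/0.05 = 16.
Target posterior odds = 0.98/0.02 = 49.
Need (7/993) × 16ⁿ ≥ 49, i.e. 16ⁿ ≥ 6951.
16³ = 4096 falls short of 6951 but 16⁴ = 65536 reaches it, so n = 4.

4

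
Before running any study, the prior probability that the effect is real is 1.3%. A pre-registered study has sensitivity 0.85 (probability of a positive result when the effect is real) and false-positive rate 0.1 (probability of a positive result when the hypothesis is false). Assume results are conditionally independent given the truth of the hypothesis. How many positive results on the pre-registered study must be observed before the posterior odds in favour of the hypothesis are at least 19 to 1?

4

Prior odds: 0.013 ÷ 0.987 = 13/987.
Likelihood ratio of a positive result = 0.85/0.1 = 8.5.
Target odds = 19.
Need (13/987) × 8.5ⁿ ≥ 19, i.e. 8.5ⁿ ≥ 18753/13.
8.5³ = 614.125 falls short of 18753/13 but 8.5⁴ = 5220.0625 reaches it, so n = 4.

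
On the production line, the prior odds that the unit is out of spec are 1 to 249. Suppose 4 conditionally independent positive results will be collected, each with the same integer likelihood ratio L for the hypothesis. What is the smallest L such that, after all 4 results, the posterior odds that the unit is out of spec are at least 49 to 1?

Prior odds = 1/249.
Target odds = 49.
Need L⁴ ≥ 49 ÷ (1/249) = 12201.
10⁴ = 10000 < 12201 ≤ 14641 = 11⁴, so L = 11.

11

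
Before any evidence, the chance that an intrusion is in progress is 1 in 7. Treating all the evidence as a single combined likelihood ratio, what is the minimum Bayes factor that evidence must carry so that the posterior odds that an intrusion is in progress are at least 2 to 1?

Prior odds = (1/7)/(6/7) = 1/6.
Target odds = 2.
Required Bayes factor = 2 ÷ (1/6) = 12.

12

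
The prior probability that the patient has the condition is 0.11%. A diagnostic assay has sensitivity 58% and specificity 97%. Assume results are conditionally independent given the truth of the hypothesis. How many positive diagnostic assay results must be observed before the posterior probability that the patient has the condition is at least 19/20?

4

Prior odds = 0.0011/0.9989 = 11/9989.
False-positive rate = 1 − 0.97 = 0.03; likelihood ratio of a positive = 0.58/0.03 = 58/3.
Target posterior odds = 0.95/0.05 = 19.
Need (11/9989) × (58/3)ⁿ ≥ 19, i.e. (58/3)ⁿ ≥ 189791/11.
(58/3)³ = 195112/27 falls short of 189791/11 but (58/3)⁴ = 11316496/81 reaches it, so n = 4.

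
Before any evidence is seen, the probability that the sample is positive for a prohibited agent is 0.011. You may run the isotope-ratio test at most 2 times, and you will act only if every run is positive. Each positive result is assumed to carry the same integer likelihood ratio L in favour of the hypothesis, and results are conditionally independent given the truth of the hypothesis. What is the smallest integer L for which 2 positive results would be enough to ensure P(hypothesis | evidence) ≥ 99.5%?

134

Prior odds = 0.011/0.989 = 11/989.
Target odds = 0.995/0.005 = 199.
Need L² ≥ 199 ÷ (11/989) = 196811/11.
133² = 17689 < 196811/11 ≤ 17956 = 134², so L = 134.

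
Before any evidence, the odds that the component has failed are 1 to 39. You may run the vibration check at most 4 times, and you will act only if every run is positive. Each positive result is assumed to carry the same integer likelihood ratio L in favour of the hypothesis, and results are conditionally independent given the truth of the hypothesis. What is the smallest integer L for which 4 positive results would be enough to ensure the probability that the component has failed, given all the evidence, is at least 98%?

7

Prior odds = 1/39.
Target odds = 0.98/0.02 = 49.
Need L⁴ ≥ 49 ÷ (1/39) = 1911.
6⁴ = 1296 < 1911 ≤ 2401 = 7⁴, so L = 7.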